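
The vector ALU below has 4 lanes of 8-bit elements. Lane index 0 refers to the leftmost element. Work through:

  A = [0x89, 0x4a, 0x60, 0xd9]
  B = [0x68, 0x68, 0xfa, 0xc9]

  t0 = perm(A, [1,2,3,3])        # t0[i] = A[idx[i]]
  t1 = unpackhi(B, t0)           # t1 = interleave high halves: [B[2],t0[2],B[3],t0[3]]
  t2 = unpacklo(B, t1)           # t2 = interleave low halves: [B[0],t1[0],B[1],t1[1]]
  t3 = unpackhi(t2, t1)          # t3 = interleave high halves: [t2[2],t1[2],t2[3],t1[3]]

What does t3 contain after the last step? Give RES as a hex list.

RES = [ 0x68  0xc9  0xd9  0xd9 ]

→ t0 |4a|60|d9|d9|
→ t1 |fa|d9|c9|d9|
→ t2 |68|fa|68|d9|
→ t3 |68|c9|d9|d9|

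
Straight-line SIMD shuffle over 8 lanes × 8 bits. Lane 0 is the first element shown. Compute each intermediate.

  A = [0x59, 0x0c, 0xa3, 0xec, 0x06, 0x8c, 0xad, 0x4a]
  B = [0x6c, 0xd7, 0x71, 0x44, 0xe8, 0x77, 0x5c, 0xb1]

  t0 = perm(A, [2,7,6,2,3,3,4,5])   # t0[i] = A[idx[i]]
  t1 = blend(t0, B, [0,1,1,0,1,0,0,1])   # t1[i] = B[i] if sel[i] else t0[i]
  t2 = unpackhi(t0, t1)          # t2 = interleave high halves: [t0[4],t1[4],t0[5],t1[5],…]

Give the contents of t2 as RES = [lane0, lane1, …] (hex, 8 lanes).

RES = [0xec, 0xe8, 0xec, 0xec, 0x06, 0x06, 0x8c, 0xb1]

→ t0 |a3|4a|ad|a3|ec|ec|06|8c|
→ t1 |a3|d7|71|a3|e8|ec|06|b1|
→ t2 |ec|e8|ec|ec|06|06|8c|b1|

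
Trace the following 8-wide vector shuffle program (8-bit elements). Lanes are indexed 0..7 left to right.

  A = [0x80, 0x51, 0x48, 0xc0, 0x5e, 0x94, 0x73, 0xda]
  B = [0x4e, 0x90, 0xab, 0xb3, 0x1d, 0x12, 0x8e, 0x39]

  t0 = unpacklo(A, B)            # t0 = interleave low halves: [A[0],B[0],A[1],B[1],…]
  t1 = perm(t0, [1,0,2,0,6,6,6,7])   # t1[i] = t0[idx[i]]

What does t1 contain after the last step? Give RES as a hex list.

RES = [ 0x4e  0x80  0x51  0x80  0xc0  0xc0  0xc0  0xb3 ]

→ t0 |80|4e|51|90|48|ab|c0|b3|
→ t1 |4e|80|51|80|c0|c0|c0|b3|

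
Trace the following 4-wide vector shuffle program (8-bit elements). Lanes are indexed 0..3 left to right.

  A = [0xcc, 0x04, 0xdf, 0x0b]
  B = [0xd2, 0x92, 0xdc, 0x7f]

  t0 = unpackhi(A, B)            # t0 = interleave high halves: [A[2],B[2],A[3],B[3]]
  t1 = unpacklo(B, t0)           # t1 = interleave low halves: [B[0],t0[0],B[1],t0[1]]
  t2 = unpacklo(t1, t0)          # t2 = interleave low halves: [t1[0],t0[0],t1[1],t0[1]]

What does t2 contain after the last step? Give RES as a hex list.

→ t0 |df|dc|0b|7f|
→ t1 |d2|df|92|dc|
→ t2 |d2|df|df|dc|

RES = [ 0xd2  0xdf  0xdf  0xdc ]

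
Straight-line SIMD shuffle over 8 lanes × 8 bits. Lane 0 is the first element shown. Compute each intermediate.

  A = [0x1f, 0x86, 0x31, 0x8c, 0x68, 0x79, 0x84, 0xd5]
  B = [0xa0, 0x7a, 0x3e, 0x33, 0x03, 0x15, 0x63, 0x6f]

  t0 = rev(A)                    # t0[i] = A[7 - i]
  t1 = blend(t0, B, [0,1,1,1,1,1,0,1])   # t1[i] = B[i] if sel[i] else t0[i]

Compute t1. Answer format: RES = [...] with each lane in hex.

RES = [0xd5, 0x7a, 0x3e, 0x33, 0x03, 0x15, 0x86, 0x6f]

t0 = [0xd5, 0x84, 0x79, 0x68, 0x8c, 0x31, 0x86, 0x1f]
t1 = [0xd5, 0x7a, 0x3e, 0x33, 0x03, 0x15, 0x86, 0x6f]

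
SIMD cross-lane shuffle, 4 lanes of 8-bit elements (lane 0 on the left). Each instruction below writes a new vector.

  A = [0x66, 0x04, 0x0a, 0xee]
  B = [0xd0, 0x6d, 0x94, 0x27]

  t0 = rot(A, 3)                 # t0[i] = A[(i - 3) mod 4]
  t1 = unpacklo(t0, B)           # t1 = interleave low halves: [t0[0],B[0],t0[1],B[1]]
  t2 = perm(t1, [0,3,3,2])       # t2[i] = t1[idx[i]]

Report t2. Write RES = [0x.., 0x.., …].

  t0: 04 0a ee 66
  t1: 04 d0 0a 6d
  t2: 04 6d 6d 0a

RES = [ 0x04  0x6d  0x6d  0x0a ]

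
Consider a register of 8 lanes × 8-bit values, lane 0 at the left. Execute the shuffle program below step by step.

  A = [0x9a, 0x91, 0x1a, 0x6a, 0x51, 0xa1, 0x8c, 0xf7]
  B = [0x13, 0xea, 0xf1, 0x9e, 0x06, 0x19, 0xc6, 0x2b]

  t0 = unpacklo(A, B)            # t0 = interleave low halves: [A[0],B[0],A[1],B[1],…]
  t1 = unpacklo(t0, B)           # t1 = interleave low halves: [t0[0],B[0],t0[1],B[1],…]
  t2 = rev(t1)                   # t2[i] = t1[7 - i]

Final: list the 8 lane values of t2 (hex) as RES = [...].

RES = [ 0x9e  0xea  0xf1  0x91  0xea  0x13  0x13  0x9a ]

  t0: 9a 13 91 ea 1a f1 6a 9e
  t1: 9a 13 13 ea 91 f1 ea 9e
  t2: 9e ea f1 91 ea 13 13 9a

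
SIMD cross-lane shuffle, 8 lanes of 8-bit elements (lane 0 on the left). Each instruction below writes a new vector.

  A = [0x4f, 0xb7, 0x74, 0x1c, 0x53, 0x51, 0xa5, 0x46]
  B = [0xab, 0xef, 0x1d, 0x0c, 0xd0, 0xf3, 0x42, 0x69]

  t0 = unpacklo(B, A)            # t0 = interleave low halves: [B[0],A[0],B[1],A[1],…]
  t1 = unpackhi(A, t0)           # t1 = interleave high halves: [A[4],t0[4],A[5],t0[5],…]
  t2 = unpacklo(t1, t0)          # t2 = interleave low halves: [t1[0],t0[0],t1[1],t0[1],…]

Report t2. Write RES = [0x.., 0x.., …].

  t0: ab 4f ef b7 1d 74 0c 1c
  t1: 53 1d 51 74 a5 0c 46 1c
  t2: 53 ab 1d 4f 51 ef 74 b7

RES = [0x53, 0xab, 0x1d, 0x4f, 0x51, 0xef, 0x74, 0xb7]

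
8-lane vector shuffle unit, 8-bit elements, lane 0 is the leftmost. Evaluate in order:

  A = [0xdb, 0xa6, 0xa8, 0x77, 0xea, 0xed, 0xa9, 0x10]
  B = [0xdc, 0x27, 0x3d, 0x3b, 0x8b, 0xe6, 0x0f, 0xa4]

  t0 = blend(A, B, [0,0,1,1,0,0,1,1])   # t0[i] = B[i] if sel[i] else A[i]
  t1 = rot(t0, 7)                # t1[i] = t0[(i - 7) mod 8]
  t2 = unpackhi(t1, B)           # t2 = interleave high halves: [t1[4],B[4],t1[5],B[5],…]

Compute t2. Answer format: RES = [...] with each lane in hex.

t0 = [0xdb, 0xa6, 0x3d, 0x3b, 0xea, 0xed, 0x0f, 0xa4]
t1 = [0xa6, 0x3d, 0x3b, 0xea, 0xed, 0x0f, 0xa4, 0xdb]
t2 = [0xed, 0x8b, 0x0f, 0xe6, 0xa4, 0x0f, 0xdb, 0xa4]

RES = [ 0xed  0x8b  0x0f  0xe6  0xa4  0x0f  0xdb  0xa4 ]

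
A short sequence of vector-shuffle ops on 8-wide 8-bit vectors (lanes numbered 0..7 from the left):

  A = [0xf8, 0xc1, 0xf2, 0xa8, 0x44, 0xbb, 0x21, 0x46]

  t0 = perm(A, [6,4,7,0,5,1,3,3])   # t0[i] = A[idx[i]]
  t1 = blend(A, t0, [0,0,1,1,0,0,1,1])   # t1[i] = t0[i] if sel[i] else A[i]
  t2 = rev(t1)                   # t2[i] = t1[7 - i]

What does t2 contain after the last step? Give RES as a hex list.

RES = [0xa8, 0xa8, 0xbb, 0x44, 0xf8, 0x46, 0xc1, 0xf8]

t0 = [0x21, 0x44, 0x46, 0xf8, 0xbb, 0xc1, 0xa8, 0xa8]
t1 = [0xf8, 0xc1, 0x46, 0xf8, 0x44, 0xbb, 0xa8, 0xa8]
t2 = [0xa8, 0xa8, 0xbb, 0x44, 0xf8, 0x46, 0xc1, 0xf8]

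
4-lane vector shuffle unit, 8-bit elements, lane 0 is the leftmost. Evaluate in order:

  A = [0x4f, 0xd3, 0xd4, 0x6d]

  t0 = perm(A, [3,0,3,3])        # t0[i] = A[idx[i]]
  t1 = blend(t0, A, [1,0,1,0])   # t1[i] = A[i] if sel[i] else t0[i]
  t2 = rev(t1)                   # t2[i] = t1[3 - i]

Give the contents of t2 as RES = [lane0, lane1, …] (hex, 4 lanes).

RES = [0x6d, 0xd4, 0x4f, 0x4f]

t0 = [0x6d, 0x4f, 0x6d, 0x6d]
t1 = [0x4f, 0x4f, 0xd4, 0x6d]
t2 = [0x6d, 0xd4, 0x4f, 0x4f]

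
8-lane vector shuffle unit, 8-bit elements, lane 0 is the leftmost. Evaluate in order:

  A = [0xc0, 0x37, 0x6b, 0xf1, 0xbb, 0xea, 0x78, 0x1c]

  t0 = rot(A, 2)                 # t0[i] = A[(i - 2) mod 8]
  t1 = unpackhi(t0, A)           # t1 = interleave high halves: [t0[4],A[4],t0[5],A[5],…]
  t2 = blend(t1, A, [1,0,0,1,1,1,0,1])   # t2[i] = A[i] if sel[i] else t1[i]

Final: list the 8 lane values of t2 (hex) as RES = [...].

→ t0 |78|1c|c0|37|6b|f1|bb|ea|
→ t1 |6b|bb|f1|ea|bb|78|ea|1c|
→ t2 |c0|bb|f1|f1|bb|ea|ea|1c|

RES = [ 0xc0  0xbb  0xf1  0xf1  0xbb  0xea  0xea  0x1c ]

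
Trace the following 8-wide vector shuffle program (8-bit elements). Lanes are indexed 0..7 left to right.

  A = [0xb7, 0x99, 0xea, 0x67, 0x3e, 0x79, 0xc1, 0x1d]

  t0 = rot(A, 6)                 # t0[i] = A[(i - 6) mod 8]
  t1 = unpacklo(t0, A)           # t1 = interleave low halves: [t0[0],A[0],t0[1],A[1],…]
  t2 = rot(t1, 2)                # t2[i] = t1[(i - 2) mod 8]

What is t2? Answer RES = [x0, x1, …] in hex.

t0 = [0xea, 0x67, 0x3e, 0x79, 0xc1, 0x1d, 0xb7, 0x99]
t1 = [0xea, 0xb7, 0x67, 0x99, 0x3e, 0xea, 0x79, 0x67]
t2 = [0x79, 0x67, 0xea, 0xb7, 0x67, 0x99, 0x3e, 0xea]

RES = [0x79, 0x67, 0xea, 0xb7, 0x67, 0x99, 0x3e, 0xea]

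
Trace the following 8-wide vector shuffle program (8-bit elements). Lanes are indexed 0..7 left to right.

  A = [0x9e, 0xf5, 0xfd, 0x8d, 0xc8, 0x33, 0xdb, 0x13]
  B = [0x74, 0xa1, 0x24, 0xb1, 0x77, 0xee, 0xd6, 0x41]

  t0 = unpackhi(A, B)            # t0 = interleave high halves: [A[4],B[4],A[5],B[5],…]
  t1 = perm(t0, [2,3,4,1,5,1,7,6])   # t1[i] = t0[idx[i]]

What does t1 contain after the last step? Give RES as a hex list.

RES = [ 0x33  0xee  0xdb  0x77  0xd6  0x77  0x41  0x13 ]

→ t0 |c8|77|33|ee|db|d6|13|41|
→ t1 |33|ee|db|77|d6|77|41|13|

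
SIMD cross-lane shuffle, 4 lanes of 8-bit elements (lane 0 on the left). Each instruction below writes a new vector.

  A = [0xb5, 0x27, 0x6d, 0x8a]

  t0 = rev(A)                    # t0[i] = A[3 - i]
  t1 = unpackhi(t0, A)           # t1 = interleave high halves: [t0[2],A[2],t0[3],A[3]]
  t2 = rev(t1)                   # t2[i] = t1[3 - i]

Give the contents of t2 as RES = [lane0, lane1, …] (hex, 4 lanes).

RES = [ 0x8a  0xb5  0x6d  0x27 ]

→ t0 |8a|6d|27|b5|
→ t1 |27|6d|b5|8a|
→ t2 |8a|b5|6d|27|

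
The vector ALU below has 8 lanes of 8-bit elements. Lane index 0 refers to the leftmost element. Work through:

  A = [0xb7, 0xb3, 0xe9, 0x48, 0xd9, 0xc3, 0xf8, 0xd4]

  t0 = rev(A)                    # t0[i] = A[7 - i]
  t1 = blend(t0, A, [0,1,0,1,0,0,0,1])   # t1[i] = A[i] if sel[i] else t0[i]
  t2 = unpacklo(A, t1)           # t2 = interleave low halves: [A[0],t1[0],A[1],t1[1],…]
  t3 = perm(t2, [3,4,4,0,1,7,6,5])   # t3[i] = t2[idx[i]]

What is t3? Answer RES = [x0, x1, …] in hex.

→ t0 |d4|f8|c3|d9|48|e9|b3|b7|
→ t1 |d4|b3|c3|48|48|e9|b3|d4|
→ t2 |b7|d4|b3|b3|e9|c3|48|48|
→ t3 |b3|e9|e9|b7|d4|48|48|c3|

RES = [0xb3, 0xe9, 0xe9, 0xb7, 0xd4, 0x48, 0x48, 0xc3]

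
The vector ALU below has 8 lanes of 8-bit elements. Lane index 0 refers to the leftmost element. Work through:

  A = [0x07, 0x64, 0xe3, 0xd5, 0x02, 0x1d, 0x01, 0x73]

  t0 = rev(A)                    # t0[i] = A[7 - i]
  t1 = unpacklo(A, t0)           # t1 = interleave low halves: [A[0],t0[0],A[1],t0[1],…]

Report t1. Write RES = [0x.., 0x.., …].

RES = [0x07, 0x73, 0x64, 0x01, 0xe3, 0x1d, 0xd5, 0x02]

  t0: 73 01 1d 02 d5 e3 64 07
  t1: 07 73 64 01 e3 1d d5 02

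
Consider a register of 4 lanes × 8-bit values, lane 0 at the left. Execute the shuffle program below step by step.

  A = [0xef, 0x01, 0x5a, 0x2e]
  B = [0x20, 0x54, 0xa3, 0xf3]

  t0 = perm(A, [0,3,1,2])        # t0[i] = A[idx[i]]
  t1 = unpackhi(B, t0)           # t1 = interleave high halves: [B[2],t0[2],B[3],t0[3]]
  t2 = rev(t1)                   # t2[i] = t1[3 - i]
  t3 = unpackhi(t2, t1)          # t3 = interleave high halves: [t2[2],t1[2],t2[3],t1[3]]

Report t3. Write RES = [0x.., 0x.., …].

RES = [0x01, 0xf3, 0xa3, 0x5a]

  t0: ef 2e 01 5a
  t1: a3 01 f3 5a
  t2: 5a f3 01 a3
  t3: 01 f3 a3 5a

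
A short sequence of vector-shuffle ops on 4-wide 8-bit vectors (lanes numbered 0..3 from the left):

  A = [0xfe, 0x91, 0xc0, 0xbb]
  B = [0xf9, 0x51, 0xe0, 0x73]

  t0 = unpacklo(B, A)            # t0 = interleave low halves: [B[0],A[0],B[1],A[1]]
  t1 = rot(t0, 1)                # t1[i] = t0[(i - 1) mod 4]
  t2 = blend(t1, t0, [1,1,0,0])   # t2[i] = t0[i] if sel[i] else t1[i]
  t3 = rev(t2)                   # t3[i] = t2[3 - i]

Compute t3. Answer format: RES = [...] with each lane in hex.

RES = [0x51, 0xfe, 0xfe, 0xf9]

t0 = [0xf9, 0xfe, 0x51, 0x91]
t1 = [0x91, 0xf9, 0xfe, 0x51]
t2 = [0xf9, 0xfe, 0xfe, 0x51]
t3 = [0x51, 0xfe, 0xfe, 0xf9]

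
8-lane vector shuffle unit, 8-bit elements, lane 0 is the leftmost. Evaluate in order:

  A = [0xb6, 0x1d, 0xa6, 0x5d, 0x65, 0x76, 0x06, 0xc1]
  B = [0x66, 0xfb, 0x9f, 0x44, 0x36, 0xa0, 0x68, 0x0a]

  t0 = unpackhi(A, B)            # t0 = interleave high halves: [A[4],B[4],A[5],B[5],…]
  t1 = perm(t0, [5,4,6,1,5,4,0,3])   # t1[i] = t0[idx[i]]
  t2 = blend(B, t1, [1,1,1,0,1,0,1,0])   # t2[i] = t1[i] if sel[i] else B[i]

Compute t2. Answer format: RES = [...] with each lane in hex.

RES = [0x68, 0x06, 0xc1, 0x44, 0x68, 0xa0, 0x65, 0x0a]

t0 = [0x65, 0x36, 0x76, 0xa0, 0x06, 0x68, 0xc1, 0x0a]
t1 = [0x68, 0x06, 0xc1, 0x36, 0x68, 0x06, 0x65, 0xa0]
t2 = [0x68, 0x06, 0xc1, 0x44, 0x68, 0xa0, 0x65, 0x0a]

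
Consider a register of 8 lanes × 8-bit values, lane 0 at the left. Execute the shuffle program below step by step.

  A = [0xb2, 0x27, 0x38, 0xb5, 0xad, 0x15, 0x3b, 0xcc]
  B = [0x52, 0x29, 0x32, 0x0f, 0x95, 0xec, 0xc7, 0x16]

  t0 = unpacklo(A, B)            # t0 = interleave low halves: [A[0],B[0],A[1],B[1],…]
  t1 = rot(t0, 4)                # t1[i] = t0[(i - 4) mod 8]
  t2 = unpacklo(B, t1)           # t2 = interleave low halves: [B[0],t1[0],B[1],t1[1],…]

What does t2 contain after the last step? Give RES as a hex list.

t0 = [0xb2, 0x52, 0x27, 0x29, 0x38, 0x32, 0xb5, 0x0f]
t1 = [0x38, 0x32, 0xb5, 0x0f, 0xb2, 0x52, 0x27, 0x29]
t2 = [0x52, 0x38, 0x29, 0x32, 0x32, 0xb5, 0x0f, 0x0f]

RES = [0x52, 0x38, 0x29, 0x32, 0x32, 0xb5, 0x0f, 0x0f]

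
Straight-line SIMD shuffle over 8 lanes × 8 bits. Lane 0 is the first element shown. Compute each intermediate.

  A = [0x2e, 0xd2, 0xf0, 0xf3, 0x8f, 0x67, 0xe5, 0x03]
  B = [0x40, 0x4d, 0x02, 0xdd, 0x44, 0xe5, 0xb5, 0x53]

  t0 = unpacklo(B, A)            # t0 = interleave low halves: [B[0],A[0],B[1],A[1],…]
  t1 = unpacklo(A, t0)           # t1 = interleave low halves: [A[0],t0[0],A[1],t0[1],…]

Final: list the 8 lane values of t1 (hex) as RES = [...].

RES = [0x2e, 0x40, 0xd2, 0x2e, 0xf0, 0x4d, 0xf3, 0xd2]

→ t0 |40|2e|4d|d2|02|f0|dd|f3|
→ t1 |2e|40|d2|2e|f0|4d|f3|d2|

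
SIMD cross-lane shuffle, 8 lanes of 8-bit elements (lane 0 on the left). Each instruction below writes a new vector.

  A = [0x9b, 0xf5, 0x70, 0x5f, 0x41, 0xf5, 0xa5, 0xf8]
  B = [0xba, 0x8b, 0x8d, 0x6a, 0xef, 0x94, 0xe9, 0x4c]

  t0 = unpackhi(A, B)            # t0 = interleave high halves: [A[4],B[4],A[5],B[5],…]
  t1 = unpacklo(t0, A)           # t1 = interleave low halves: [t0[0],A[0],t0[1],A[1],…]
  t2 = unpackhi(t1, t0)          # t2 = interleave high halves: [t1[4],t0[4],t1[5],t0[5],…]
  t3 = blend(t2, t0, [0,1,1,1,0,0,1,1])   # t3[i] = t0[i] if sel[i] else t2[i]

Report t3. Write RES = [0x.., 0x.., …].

t0 = [0x41, 0xef, 0xf5, 0x94, 0xa5, 0xe9, 0xf8, 0x4c]
t1 = [0x41, 0x9b, 0xef, 0xf5, 0xf5, 0x70, 0x94, 0x5f]
t2 = [0xf5, 0xa5, 0x70, 0xe9, 0x94, 0xf8, 0x5f, 0x4c]
t3 = [0xf5, 0xef, 0xf5, 0x94, 0x94, 0xf8, 0xf8, 0x4c]

RES = [ 0xf5  0xef  0xf5  0x94  0x94  0xf8  0xf8  0x4c ]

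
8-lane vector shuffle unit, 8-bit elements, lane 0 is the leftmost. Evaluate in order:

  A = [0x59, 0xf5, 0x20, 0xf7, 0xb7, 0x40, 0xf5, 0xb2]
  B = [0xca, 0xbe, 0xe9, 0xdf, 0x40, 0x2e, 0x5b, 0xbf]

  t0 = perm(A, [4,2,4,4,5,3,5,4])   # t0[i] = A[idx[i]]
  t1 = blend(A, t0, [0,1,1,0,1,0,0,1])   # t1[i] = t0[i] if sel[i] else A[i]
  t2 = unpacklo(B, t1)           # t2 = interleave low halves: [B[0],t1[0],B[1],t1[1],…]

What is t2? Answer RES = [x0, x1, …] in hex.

t0 = [0xb7, 0x20, 0xb7, 0xb7, 0x40, 0xf7, 0x40, 0xb7]
t1 = [0x59, 0x20, 0xb7, 0xf7, 0x40, 0x40, 0xf5, 0xb7]
t2 = [0xca, 0x59, 0xbe, 0x20, 0xe9, 0xb7, 0xdf, 0xf7]

RES = [0xca, 0x59, 0xbe, 0x20, 0xe9, 0xb7, 0xdf, 0xf7]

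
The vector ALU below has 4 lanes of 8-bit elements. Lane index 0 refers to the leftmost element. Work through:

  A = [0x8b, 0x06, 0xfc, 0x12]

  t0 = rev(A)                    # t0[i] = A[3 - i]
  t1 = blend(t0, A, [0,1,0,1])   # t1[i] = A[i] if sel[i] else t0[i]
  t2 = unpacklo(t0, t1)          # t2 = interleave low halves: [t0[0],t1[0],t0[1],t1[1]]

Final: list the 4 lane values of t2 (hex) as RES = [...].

  t0: 12 fc 06 8b
  t1: 12 06 06 12
  t2: 12 12 fc 06

RES = [ 0x12  0x12  0xfc  0x06 ]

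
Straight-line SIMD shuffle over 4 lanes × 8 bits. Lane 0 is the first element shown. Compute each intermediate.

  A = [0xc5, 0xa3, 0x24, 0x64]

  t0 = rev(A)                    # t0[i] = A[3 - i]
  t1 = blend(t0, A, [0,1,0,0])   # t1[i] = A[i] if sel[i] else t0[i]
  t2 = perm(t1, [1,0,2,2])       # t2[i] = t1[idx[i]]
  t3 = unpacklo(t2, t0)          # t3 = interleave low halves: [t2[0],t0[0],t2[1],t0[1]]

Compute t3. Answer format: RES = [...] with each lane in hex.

RES = [0xa3, 0x64, 0x64, 0x24]

  t0: 64 24 a3 c5
  t1: 64 a3 a3 c5
  t2: a3 64 a3 a3
  t3: a3 64 64 24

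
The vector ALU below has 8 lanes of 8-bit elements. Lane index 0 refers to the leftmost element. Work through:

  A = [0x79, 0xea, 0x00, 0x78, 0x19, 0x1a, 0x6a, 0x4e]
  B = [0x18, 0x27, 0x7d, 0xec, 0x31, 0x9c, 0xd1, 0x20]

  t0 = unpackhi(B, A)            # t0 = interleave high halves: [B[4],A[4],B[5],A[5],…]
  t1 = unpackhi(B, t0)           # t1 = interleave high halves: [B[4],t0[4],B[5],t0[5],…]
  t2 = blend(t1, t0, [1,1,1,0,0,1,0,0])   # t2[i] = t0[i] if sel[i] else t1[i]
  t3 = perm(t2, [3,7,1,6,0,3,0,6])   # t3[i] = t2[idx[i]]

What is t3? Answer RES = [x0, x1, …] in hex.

RES = [ 0x6a  0x4e  0x19  0x20  0x31  0x6a  0x31  0x20 ]

t0 = [0x31, 0x19, 0x9c, 0x1a, 0xd1, 0x6a, 0x20, 0x4e]
t1 = [0x31, 0xd1, 0x9c, 0x6a, 0xd1, 0x20, 0x20, 0x4e]
t2 = [0x31, 0x19, 0x9c, 0x6a, 0xd1, 0x6a, 0x20, 0x4e]
t3 = [0x6a, 0x4e, 0x19, 0x20, 0x31, 0x6a, 0x31, 0x20]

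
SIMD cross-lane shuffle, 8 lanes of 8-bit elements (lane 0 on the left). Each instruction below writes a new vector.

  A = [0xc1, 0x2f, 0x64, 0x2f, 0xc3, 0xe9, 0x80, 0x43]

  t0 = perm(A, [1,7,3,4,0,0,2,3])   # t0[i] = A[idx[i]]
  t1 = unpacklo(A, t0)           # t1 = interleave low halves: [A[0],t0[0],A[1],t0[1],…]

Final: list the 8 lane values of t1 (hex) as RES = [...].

RES = [0xc1, 0x2f, 0x2f, 0x43, 0x64, 0x2f, 0x2f, 0xc3]

→ t0 |2f|43|2f|c3|c1|c1|64|2f|
→ t1 |c1|2f|2f|43|64|2f|2f|c3|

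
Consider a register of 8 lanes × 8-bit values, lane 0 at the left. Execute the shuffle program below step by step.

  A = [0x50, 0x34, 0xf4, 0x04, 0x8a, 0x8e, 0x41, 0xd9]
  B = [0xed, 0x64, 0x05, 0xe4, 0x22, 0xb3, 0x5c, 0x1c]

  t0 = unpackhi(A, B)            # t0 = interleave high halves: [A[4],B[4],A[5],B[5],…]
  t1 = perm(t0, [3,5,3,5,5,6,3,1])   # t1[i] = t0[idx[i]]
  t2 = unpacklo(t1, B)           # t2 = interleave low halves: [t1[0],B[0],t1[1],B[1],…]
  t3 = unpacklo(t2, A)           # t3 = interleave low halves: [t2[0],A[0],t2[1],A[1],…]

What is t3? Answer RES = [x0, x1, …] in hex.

→ t0 |8a|22|8e|b3|41|5c|d9|1c|
→ t1 |b3|5c|b3|5c|5c|d9|b3|22|
→ t2 |b3|ed|5c|64|b3|05|5c|e4|
→ t3 |b3|50|ed|34|5c|f4|64|04|

RES = [0xb3, 0x50, 0xed, 0x34, 0x5c, 0xf4, 0x64, 0x04]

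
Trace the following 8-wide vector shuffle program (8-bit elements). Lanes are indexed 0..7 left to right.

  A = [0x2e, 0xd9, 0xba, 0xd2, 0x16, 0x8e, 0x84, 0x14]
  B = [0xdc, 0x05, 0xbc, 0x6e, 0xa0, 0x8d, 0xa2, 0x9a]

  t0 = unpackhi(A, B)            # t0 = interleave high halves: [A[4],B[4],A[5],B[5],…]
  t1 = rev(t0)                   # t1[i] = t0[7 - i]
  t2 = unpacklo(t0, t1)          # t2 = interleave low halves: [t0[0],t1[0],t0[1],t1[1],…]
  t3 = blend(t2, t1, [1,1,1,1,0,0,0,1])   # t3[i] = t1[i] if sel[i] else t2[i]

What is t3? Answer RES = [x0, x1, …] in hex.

→ t0 |16|a0|8e|8d|84|a2|14|9a|
→ t1 |9a|14|a2|84|8d|8e|a0|16|
→ t2 |16|9a|a0|14|8e|a2|8d|84|
→ t3 |9a|14|a2|84|8e|a2|8d|16|

RES = [0x9a, 0x14, 0xa2, 0x84, 0x8e, 0xa2, 0x8d, 0x16]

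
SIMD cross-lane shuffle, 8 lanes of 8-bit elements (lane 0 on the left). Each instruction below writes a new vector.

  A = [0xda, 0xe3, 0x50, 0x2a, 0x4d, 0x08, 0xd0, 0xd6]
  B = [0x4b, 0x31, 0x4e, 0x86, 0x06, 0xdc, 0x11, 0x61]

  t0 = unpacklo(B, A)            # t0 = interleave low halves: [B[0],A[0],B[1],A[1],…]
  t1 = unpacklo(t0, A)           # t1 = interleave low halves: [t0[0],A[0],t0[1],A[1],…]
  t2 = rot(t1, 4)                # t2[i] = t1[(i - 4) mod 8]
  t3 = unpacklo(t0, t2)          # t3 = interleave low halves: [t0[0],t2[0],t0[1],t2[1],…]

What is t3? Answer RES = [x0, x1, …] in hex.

t0 = [0x4b, 0xda, 0x31, 0xe3, 0x4e, 0x50, 0x86, 0x2a]
t1 = [0x4b, 0xda, 0xda, 0xe3, 0x31, 0x50, 0xe3, 0x2a]
t2 = [0x31, 0x50, 0xe3, 0x2a, 0x4b, 0xda, 0xda, 0xe3]
t3 = [0x4b, 0x31, 0xda, 0x50, 0x31, 0xe3, 0xe3, 0x2a]

RES = [0x4b, 0x31, 0xda, 0x50, 0x31, 0xe3, 0xe3, 0x2a]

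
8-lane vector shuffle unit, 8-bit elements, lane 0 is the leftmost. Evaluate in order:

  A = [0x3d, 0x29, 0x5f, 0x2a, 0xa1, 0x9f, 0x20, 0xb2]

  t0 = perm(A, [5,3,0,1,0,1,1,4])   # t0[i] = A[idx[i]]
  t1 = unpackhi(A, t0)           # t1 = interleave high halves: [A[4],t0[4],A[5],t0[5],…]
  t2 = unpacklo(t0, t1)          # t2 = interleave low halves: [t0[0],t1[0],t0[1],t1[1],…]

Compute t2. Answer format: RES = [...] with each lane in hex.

RES = [0x9f, 0xa1, 0x2a, 0x3d, 0x3d, 0x9f, 0x29, 0x29]

  t0: 9f 2a 3d 29 3d 29 29 a1
  t1: a1 3d 9f 29 20 29 b2 a1
  t2: 9f a1 2a 3d 3d 9f 29 29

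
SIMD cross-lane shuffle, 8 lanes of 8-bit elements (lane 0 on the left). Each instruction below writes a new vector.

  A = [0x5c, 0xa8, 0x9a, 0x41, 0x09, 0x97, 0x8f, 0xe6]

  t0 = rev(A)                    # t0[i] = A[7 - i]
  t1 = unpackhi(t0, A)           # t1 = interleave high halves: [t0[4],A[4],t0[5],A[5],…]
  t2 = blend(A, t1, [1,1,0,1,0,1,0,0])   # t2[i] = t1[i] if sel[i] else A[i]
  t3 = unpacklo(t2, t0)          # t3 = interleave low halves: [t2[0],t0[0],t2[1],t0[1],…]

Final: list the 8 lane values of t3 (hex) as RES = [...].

RES = [0x41, 0xe6, 0x09, 0x8f, 0x9a, 0x97, 0x97, 0x09]

  t0: e6 8f 97 09 41 9a a8 5c
  t1: 41 09 9a 97 a8 8f 5c e6
  t2: 41 09 9a 97 09 8f 8f e6
  t3: 41 e6 09 8f 9a 97 97 09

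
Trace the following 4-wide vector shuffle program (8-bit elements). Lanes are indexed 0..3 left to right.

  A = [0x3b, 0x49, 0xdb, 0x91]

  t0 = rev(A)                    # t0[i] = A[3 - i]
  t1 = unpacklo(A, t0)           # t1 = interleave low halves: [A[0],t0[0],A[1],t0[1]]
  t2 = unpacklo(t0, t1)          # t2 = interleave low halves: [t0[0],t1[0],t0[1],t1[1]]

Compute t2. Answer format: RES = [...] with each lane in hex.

RES = [ 0x91  0x3b  0xdb  0x91 ]

t0 = [0x91, 0xdb, 0x49, 0x3b]
t1 = [0x3b, 0x91, 0x49, 0xdb]
t2 = [0x91, 0x3b, 0xdb, 0x91]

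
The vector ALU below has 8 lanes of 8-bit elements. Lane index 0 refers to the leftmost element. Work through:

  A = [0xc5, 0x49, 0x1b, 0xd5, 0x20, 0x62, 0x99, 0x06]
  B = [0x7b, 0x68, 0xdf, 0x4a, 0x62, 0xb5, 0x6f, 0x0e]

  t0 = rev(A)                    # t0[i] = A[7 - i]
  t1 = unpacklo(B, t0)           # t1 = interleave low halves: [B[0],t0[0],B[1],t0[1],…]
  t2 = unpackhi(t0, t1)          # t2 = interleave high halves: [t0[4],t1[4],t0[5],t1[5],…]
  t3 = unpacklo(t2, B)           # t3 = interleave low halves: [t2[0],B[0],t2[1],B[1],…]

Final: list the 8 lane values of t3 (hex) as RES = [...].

  t0: 06 99 62 20 d5 1b 49 c5
  t1: 7b 06 68 99 df 62 4a 20
  t2: d5 df 1b 62 49 4a c5 20
  t3: d5 7b df 68 1b df 62 4a

RES = [0xd5, 0x7b, 0xdf, 0x68, 0x1b, 0xdf, 0x62, 0x4a]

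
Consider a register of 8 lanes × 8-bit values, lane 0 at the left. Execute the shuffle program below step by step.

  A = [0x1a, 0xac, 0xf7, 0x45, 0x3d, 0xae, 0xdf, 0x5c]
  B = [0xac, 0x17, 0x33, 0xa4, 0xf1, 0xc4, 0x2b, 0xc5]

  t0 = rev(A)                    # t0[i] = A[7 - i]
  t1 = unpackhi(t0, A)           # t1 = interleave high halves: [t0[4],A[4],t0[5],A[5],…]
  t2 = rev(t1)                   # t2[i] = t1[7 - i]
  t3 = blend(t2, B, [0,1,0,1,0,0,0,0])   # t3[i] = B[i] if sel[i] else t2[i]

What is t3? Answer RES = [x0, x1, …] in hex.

RES = [ 0x5c  0x17  0xdf  0xa4  0xae  0xf7  0x3d  0x45 ]

  t0: 5c df ae 3d 45 f7 ac 1a
  t1: 45 3d f7 ae ac df 1a 5c
  t2: 5c 1a df ac ae f7 3d 45
  t3: 5c 17 df a4 ae f7 3d 45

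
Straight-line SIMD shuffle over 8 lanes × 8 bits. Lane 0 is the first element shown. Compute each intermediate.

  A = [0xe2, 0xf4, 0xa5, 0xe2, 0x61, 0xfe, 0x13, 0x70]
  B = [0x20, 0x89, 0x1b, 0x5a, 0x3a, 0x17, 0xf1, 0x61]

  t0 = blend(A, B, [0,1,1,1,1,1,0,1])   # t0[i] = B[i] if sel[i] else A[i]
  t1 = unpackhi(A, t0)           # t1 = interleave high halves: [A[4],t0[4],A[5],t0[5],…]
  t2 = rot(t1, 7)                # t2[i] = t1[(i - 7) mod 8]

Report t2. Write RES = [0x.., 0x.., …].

  t0: e2 89 1b 5a 3a 17 13 61
  t1: 61 3a fe 17 13 13 70 61
  t2: 3a fe 17 13 13 70 61 61

RES = [ 0x3a  0xfe  0x17  0x13  0x13  0x70  0x61  0x61 ]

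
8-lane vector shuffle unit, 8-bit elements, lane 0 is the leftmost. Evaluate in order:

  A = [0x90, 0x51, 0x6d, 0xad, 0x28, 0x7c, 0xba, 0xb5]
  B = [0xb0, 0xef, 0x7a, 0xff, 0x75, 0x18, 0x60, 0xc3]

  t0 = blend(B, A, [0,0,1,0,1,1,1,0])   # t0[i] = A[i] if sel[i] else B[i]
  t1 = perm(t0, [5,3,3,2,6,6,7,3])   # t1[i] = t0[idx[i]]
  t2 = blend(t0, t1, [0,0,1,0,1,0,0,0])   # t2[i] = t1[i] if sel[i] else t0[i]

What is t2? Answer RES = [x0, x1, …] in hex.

RES = [ 0xb0  0xef  0xff  0xff  0xba  0x7c  0xba  0xc3 ]

t0 = [0xb0, 0xef, 0x6d, 0xff, 0x28, 0x7c, 0xba, 0xc3]
t1 = [0x7c, 0xff, 0xff, 0x6d, 0xba, 0xba, 0xc3, 0xff]
t2 = [0xb0, 0xef, 0xff, 0xff, 0xba, 0x7c, 0xba, 0xc3]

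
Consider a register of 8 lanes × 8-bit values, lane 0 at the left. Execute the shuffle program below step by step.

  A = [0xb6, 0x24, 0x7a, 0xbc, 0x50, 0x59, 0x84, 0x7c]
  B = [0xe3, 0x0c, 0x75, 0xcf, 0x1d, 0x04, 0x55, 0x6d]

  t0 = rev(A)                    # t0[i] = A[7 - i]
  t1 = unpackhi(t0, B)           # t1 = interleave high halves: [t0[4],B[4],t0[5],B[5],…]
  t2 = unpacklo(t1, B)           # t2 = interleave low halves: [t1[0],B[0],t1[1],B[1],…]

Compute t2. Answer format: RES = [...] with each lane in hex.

RES = [ 0xbc  0xe3  0x1d  0x0c  0x7a  0x75  0x04  0xcf ]

  t0: 7c 84 59 50 bc 7a 24 b6
  t1: bc 1d 7a 04 24 55 b6 6d
  t2: bc e3 1d 0c 7a 75 04 cf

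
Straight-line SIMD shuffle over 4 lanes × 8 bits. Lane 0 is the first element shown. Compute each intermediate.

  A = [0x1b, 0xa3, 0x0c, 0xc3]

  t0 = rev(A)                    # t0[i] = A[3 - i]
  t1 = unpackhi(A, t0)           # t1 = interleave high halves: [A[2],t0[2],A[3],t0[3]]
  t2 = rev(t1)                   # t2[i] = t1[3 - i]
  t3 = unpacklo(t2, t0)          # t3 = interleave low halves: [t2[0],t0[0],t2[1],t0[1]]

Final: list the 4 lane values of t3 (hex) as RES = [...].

  t0: c3 0c a3 1b
  t1: 0c a3 c3 1b
  t2: 1b c3 a3 0c
  t3: 1b c3 c3 0c

RES = [0x1b, 0xc3, 0xc3, 0x0c]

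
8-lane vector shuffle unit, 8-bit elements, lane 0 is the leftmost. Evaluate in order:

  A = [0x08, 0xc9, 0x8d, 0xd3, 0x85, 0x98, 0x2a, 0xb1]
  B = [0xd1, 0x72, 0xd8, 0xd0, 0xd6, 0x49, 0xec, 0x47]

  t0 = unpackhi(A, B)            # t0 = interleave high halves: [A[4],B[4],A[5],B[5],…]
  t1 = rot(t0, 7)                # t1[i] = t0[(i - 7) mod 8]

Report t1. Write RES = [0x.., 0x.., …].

  t0: 85 d6 98 49 2a ec b1 47
  t1: d6 98 49 2a ec b1 47 85

RES = [0xd6, 0x98, 0x49, 0x2a, 0xec, 0xb1, 0x47, 0x85]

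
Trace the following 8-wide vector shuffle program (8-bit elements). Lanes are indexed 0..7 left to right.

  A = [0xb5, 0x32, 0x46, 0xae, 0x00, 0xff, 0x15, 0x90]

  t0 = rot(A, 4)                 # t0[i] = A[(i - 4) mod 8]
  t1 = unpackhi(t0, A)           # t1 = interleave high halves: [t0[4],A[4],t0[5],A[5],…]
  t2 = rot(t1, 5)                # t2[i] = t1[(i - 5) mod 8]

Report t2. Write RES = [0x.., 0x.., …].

RES = [ 0xff  0x46  0x15  0xae  0x90  0xb5  0x00  0x32 ]

t0 = [0x00, 0xff, 0x15, 0x90, 0xb5, 0x32, 0x46, 0xae]
t1 = [0xb5, 0x00, 0x32, 0xff, 0x46, 0x15, 0xae, 0x90]
t2 = [0xff, 0x46, 0x15, 0xae, 0x90, 0xb5, 0x00, 0x32]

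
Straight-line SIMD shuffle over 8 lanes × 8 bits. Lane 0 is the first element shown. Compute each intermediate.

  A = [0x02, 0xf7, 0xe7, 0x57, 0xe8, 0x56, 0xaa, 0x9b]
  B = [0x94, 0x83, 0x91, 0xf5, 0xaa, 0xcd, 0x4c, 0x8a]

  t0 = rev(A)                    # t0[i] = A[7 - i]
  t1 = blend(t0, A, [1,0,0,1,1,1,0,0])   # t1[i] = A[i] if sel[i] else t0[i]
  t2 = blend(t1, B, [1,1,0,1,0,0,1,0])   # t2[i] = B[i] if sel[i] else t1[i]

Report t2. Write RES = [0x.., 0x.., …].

  t0: 9b aa 56 e8 57 e7 f7 02
  t1: 02 aa 56 57 e8 56 f7 02
  t2: 94 83 56 f5 e8 56 4c 02

RES = [0x94, 0x83, 0x56, 0xf5, 0xe8, 0x56, 0x4c, 0x02]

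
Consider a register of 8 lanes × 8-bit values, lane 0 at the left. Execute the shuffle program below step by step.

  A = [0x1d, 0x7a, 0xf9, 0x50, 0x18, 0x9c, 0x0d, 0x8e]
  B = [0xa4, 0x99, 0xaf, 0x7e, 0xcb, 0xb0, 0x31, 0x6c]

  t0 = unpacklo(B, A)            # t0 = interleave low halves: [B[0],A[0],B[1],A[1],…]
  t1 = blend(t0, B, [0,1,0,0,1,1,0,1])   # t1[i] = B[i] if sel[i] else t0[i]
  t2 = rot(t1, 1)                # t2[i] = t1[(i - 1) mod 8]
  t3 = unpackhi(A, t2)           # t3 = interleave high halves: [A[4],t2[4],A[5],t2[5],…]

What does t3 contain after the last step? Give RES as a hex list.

RES = [0x18, 0x7a, 0x9c, 0xcb, 0x0d, 0xb0, 0x8e, 0x7e]

t0 = [0xa4, 0x1d, 0x99, 0x7a, 0xaf, 0xf9, 0x7e, 0x50]
t1 = [0xa4, 0x99, 0x99, 0x7a, 0xcb, 0xb0, 0x7e, 0x6c]
t2 = [0x6c, 0xa4, 0x99, 0x99, 0x7a, 0xcb, 0xb0, 0x7e]
t3 = [0x18, 0x7a, 0x9c, 0xcb, 0x0d, 0xb0, 0x8e, 0x7e]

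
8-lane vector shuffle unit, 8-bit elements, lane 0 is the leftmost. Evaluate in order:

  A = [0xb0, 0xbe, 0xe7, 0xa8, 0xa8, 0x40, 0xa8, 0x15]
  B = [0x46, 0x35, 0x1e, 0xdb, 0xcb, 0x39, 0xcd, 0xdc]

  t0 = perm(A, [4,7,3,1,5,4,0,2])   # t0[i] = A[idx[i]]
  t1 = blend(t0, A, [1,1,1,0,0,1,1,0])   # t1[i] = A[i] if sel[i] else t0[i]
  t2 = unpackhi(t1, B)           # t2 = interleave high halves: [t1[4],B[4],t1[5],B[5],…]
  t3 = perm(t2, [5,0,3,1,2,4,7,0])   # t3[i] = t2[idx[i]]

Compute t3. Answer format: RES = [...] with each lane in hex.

  t0: a8 15 a8 be 40 a8 b0 e7
  t1: b0 be e7 be 40 40 a8 e7
  t2: 40 cb 40 39 a8 cd e7 dc
  t3: cd 40 39 cb 40 a8 dc 40

RES = [ 0xcd  0x40  0x39  0xcb  0x40  0xa8  0xdc  0x40 ]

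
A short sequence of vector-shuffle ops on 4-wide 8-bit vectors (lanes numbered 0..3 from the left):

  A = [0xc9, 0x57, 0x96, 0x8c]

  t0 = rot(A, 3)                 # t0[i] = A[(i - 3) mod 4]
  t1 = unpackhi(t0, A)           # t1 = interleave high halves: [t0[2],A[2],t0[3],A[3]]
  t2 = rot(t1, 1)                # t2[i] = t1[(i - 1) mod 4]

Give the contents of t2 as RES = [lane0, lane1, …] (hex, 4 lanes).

RES = [0x8c, 0x8c, 0x96, 0xc9]

  t0: 57 96 8c c9
  t1: 8c 96 c9 8c
  t2: 8c 8c 96 c9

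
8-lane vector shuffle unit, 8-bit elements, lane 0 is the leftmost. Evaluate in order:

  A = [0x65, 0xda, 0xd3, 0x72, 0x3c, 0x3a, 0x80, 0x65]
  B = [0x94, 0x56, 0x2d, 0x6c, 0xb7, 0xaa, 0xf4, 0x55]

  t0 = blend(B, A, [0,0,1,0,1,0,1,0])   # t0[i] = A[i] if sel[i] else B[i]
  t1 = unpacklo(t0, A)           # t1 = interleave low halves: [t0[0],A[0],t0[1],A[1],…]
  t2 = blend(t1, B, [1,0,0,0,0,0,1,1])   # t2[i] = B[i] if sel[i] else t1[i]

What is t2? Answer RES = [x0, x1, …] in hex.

RES = [ 0x94  0x65  0x56  0xda  0xd3  0xd3  0xf4  0x55 ]

→ t0 |94|56|d3|6c|3c|aa|80|55|
→ t1 |94|65|56|da|d3|d3|6c|72|
→ t2 |94|65|56|da|d3|d3|f4|55|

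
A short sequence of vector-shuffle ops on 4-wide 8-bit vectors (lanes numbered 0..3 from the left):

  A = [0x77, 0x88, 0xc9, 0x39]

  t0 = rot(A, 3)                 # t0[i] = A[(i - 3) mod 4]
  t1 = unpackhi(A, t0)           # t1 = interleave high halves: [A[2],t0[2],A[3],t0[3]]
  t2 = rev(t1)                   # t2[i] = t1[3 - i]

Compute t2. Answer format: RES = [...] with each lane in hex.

  t0: 88 c9 39 77
  t1: c9 39 39 77
  t2: 77 39 39 c9

RES = [ 0x77  0x39  0x39  0xc9 ]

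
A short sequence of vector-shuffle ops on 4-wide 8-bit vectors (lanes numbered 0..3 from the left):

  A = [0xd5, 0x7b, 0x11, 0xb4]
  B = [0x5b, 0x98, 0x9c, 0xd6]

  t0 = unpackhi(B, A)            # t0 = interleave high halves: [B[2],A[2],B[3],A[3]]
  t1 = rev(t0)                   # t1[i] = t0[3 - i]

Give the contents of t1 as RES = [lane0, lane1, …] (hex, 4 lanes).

RES = [ 0xb4  0xd6  0x11  0x9c ]

→ t0 |9c|11|d6|b4|
→ t1 |b4|d6|11|9c|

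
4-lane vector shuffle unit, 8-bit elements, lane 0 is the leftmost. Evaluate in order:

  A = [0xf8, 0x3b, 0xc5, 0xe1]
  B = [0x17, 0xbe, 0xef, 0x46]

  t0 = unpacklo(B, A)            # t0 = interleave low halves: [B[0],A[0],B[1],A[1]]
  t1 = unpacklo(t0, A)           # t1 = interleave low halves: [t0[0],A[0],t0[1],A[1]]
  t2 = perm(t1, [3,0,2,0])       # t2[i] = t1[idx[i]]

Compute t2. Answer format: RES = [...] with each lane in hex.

RES = [ 0x3b  0x17  0xf8  0x17 ]

→ t0 |17|f8|be|3b|
→ t1 |17|f8|f8|3b|
→ t2 |3b|17|f8|17|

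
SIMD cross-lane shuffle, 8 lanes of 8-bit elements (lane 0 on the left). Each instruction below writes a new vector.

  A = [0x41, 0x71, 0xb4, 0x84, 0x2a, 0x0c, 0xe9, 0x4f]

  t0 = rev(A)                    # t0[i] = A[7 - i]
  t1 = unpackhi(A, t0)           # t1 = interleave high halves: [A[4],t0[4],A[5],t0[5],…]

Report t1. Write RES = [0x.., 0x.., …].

t0 = [0x4f, 0xe9, 0x0c, 0x2a, 0x84, 0xb4, 0x71, 0x41]
t1 = [0x2a, 0x84, 0x0c, 0xb4, 0xe9, 0x71, 0x4f, 0x41]

RES = [ 0x2a  0x84  0x0c  0xb4  0xe9  0x71  0x4f  0x41 ]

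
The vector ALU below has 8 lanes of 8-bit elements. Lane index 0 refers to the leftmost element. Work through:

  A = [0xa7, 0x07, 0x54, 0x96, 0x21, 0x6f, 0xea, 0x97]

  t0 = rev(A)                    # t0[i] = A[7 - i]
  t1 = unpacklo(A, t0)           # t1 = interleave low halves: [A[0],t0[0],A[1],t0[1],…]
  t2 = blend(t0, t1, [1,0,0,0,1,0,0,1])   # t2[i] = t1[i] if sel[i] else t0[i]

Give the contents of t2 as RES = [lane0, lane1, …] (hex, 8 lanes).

RES = [0xa7, 0xea, 0x6f, 0x21, 0x54, 0x54, 0x07, 0x21]

t0 = [0x97, 0xea, 0x6f, 0x21, 0x96, 0x54, 0x07, 0xa7]
t1 = [0xa7, 0x97, 0x07, 0xea, 0x54, 0x6f, 0x96, 0x21]
t2 = [0xa7, 0xea, 0x6f, 0x21, 0x54, 0x54, 0x07, 0x21]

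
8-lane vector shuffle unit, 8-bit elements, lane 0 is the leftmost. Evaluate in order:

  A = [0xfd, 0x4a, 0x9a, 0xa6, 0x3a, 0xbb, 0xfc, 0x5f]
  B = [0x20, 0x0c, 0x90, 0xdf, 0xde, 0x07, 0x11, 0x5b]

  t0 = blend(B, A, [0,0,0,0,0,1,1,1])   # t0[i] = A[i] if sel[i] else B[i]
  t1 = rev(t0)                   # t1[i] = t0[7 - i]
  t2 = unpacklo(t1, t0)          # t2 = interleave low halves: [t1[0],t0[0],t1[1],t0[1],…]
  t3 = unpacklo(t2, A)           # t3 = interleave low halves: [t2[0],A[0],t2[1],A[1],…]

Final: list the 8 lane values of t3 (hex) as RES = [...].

RES = [0x5f, 0xfd, 0x20, 0x4a, 0xfc, 0x9a, 0x0c, 0xa6]

t0 = [0x20, 0x0c, 0x90, 0xdf, 0xde, 0xbb, 0xfc, 0x5f]
t1 = [0x5f, 0xfc, 0xbb, 0xde, 0xdf, 0x90, 0x0c, 0x20]
t2 = [0x5f, 0x20, 0xfc, 0x0c, 0xbb, 0x90, 0xde, 0xdf]
t3 = [0x5f, 0xfd, 0x20, 0x4a, 0xfc, 0x9a, 0x0c, 0xa6]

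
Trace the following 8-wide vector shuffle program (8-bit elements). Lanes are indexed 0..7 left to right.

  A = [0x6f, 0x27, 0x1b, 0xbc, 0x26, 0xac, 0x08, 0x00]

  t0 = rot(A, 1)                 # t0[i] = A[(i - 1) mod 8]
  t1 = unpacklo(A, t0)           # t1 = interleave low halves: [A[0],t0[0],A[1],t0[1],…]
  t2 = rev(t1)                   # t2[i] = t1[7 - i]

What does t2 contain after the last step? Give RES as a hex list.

RES = [0x1b, 0xbc, 0x27, 0x1b, 0x6f, 0x27, 0x00, 0x6f]

  t0: 00 6f 27 1b bc 26 ac 08
  t1: 6f 00 27 6f 1b 27 bc 1b
  t2: 1b bc 27 1b 6f 27 00 6f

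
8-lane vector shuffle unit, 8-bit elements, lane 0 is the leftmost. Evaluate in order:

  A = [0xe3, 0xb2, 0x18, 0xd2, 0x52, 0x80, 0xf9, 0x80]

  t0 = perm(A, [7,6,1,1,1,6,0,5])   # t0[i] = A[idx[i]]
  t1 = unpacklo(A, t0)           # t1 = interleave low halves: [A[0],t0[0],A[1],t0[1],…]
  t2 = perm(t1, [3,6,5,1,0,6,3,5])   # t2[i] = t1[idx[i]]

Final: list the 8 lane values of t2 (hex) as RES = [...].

RES = [0xf9, 0xd2, 0xb2, 0x80, 0xe3, 0xd2, 0xf9, 0xb2]

t0 = [0x80, 0xf9, 0xb2, 0xb2, 0xb2, 0xf9, 0xe3, 0x80]
t1 = [0xe3, 0x80, 0xb2, 0xf9, 0x18, 0xb2, 0xd2, 0xb2]
t2 = [0xf9, 0xd2, 0xb2, 0x80, 0xe3, 0xd2, 0xf9, 0xb2]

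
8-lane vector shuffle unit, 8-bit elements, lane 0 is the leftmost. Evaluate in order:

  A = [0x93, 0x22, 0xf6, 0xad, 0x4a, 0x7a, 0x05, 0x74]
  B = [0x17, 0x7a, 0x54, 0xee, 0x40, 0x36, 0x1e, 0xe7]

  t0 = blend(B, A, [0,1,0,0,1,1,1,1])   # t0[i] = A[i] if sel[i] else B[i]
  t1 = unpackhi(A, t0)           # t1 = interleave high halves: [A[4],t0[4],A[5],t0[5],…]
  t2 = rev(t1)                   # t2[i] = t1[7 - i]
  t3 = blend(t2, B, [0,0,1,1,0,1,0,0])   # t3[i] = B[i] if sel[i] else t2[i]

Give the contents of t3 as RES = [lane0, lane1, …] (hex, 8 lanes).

RES = [ 0x74  0x74  0x54  0xee  0x7a  0x36  0x4a  0x4a ]

→ t0 |17|22|54|ee|4a|7a|05|74|
→ t1 |4a|4a|7a|7a|05|05|74|74|
→ t2 |74|74|05|05|7a|7a|4a|4a|
→ t3 |74|74|54|ee|7a|36|4a|4a|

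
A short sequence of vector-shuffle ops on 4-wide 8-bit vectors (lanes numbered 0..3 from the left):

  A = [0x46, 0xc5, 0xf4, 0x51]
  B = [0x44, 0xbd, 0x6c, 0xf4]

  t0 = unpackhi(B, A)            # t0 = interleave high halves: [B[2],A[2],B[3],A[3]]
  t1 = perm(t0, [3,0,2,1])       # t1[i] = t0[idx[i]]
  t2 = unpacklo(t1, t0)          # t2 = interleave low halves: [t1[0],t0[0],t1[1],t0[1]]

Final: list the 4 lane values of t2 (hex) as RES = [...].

RES = [ 0x51  0x6c  0x6c  0xf4 ]

  t0: 6c f4 f4 51
  t1: 51 6c f4 f4
  t2: 51 6c 6c f4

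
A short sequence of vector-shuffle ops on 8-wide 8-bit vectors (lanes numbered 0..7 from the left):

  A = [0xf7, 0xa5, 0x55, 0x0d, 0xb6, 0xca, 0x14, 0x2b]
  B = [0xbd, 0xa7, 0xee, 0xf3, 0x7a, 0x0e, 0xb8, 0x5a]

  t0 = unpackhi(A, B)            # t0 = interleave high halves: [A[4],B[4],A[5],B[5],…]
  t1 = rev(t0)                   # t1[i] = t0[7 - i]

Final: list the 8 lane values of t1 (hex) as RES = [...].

RES = [0x5a, 0x2b, 0xb8, 0x14, 0x0e, 0xca, 0x7a, 0xb6]

t0 = [0xb6, 0x7a, 0xca, 0x0e, 0x14, 0xb8, 0x2b, 0x5a]
t1 = [0x5a, 0x2b, 0xb8, 0x14, 0x0e, 0xca, 0x7a, 0xb6]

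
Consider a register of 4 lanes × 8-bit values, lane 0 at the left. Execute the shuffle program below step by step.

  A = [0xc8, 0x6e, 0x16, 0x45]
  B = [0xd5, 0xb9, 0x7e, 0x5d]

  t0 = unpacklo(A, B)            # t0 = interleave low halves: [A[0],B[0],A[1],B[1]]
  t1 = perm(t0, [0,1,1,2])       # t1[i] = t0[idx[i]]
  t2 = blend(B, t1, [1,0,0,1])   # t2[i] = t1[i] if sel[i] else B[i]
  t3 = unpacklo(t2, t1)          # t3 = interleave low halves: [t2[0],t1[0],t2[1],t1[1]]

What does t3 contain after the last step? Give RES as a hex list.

RES = [0xc8, 0xc8, 0xb9, 0xd5]

→ t0 |c8|d5|6e|b9|
→ t1 |c8|d5|d5|6e|
→ t2 |c8|b9|7e|6e|
→ t3 |c8|c8|b9|d5|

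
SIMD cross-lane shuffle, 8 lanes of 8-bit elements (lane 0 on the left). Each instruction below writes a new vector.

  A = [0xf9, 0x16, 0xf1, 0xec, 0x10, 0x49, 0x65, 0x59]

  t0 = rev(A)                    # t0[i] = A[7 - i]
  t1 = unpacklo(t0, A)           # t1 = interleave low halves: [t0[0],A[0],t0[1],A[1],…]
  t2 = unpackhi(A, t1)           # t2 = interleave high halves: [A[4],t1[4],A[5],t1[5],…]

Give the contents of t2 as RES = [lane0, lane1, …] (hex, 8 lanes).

→ t0 |59|65|49|10|ec|f1|16|f9|
→ t1 |59|f9|65|16|49|f1|10|ec|
→ t2 |10|49|49|f1|65|10|59|ec|

RES = [ 0x10  0x49  0x49  0xf1  0x65  0x10  0x59  0xec ]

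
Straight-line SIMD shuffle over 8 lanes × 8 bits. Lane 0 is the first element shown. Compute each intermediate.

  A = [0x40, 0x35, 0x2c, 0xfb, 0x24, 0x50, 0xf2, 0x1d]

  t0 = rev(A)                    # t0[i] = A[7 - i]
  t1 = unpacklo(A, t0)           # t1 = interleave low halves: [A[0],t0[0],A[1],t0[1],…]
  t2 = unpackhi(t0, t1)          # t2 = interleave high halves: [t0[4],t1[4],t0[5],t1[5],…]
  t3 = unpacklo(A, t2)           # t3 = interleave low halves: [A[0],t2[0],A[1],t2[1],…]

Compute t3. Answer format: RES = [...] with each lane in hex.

  t0: 1d f2 50 24 fb 2c 35 40
  t1: 40 1d 35 f2 2c 50 fb 24
  t2: fb 2c 2c 50 35 fb 40 24
  t3: 40 fb 35 2c 2c 2c fb 50

RES = [ 0x40  0xfb  0x35  0x2c  0x2c  0x2c  0xfb  0x50 ]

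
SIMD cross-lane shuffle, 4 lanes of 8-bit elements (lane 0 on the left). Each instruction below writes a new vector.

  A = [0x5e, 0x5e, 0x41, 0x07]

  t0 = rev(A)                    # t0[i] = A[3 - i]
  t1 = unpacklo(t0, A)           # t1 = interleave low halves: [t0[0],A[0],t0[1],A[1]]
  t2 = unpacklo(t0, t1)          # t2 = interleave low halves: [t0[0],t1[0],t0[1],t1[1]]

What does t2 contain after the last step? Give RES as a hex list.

→ t0 |07|41|5e|5e|
→ t1 |07|5e|41|5e|
→ t2 |07|07|41|5e|

RES = [ 0x07  0x07  0x41  0x5e ]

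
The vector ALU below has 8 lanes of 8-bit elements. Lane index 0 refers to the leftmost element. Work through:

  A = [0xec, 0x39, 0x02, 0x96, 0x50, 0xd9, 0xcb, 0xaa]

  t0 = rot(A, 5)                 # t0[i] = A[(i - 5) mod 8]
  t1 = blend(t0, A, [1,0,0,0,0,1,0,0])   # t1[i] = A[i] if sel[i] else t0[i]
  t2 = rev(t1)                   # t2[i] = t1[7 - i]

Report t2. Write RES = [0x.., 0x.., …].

RES = [0x02, 0x39, 0xd9, 0xaa, 0xcb, 0xd9, 0x50, 0xec]

→ t0 |96|50|d9|cb|aa|ec|39|02|
→ t1 |ec|50|d9|cb|aa|d9|39|02|
→ t2 |02|39|d9|aa|cb|d9|50|ec|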